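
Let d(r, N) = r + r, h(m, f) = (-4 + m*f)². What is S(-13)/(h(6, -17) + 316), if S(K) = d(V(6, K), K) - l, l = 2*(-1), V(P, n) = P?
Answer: 7/5776 ≈ 0.0012119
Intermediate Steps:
h(m, f) = (-4 + f*m)²
d(r, N) = 2*r
l = -2
S(K) = 14 (S(K) = 2*6 - 1*(-2) = 12 + 2 = 14)
S(-13)/(h(6, -17) + 316) = 14/((-4 - 17*6)² + 316) = 14/((-4 - 102)² + 316) = 14/((-106)² + 316) = 14/(11236 + 316) = 14/11552 = (1/11552)*14 = 7/5776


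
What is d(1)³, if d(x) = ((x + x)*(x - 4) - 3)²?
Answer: 531441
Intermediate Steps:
d(x) = (-3 + 2*x*(-4 + x))² (d(x) = ((2*x)*(-4 + x) - 3)² = (2*x*(-4 + x) - 3)² = (-3 + 2*x*(-4 + x))²)
d(1)³ = ((3 - 2*1² + 8*1)²)³ = ((3 - 2*1 + 8)²)³ = ((3 - 2 + 8)²)³ = (9²)³ = 81³ = 531441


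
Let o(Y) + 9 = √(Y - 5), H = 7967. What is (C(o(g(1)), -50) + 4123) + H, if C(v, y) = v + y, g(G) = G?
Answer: 12031 + 2*I ≈ 12031.0 + 2.0*I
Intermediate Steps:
o(Y) = -9 + √(-5 + Y) (o(Y) = -9 + √(Y - 5) = -9 + √(-5 + Y))
(C(o(g(1)), -50) + 4123) + H = (((-9 + √(-5 + 1)) - 50) + 4123) + 7967 = (((-9 + √(-4)) - 50) + 4123) + 7967 = (((-9 + 2*I) - 50) + 4123) + 7967 = ((-59 + 2*I) + 4123) + 7967 = (4064 + 2*I) + 7967 = 12031 + 2*I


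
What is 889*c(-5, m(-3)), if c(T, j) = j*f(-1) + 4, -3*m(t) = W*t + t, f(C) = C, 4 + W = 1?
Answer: 5334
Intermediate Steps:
W = -3 (W = -4 + 1 = -3)
m(t) = 2*t/3 (m(t) = -(-3*t + t)/3 = -(-2)*t/3 = 2*t/3)
c(T, j) = 4 - j (c(T, j) = j*(-1) + 4 = -j + 4 = 4 - j)
889*c(-5, m(-3)) = 889*(4 - 2*(-3)/3) = 889*(4 - 1*(-2)) = 889*(4 + 2) = 889*6 = 5334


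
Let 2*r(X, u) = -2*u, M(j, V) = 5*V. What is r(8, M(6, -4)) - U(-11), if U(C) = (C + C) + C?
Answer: 53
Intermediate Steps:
U(C) = 3*C (U(C) = 2*C + C = 3*C)
r(X, u) = -u (r(X, u) = (-2*u)/2 = -u)
r(8, M(6, -4)) - U(-11) = -5*(-4) - 3*(-11) = -1*(-20) - 1*(-33) = 20 + 33 = 53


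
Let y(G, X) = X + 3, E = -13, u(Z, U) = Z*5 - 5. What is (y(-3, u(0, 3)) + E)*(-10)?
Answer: 150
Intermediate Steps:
u(Z, U) = -5 + 5*Z (u(Z, U) = 5*Z - 5 = -5 + 5*Z)
y(G, X) = 3 + X
(y(-3, u(0, 3)) + E)*(-10) = ((3 + (-5 + 5*0)) - 13)*(-10) = ((3 + (-5 + 0)) - 13)*(-10) = ((3 - 5) - 13)*(-10) = (-2 - 13)*(-10) = -15*(-10) = 150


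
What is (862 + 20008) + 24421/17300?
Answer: 361075421/17300 ≈ 20871.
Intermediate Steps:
(862 + 20008) + 24421/17300 = 20870 + 24421*(1/17300) = 20870 + 24421/17300 = 361075421/17300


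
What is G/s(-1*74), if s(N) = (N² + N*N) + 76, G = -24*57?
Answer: -114/919 ≈ -0.12405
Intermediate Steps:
G = -1368
s(N) = 76 + 2*N² (s(N) = (N² + N²) + 76 = 2*N² + 76 = 76 + 2*N²)
G/s(-1*74) = -1368/(76 + 2*(-1*74)²) = -1368/(76 + 2*(-74)²) = -1368/(76 + 2*5476) = -1368/(76 + 10952) = -1368/11028 = -1368*1/11028 = -114/919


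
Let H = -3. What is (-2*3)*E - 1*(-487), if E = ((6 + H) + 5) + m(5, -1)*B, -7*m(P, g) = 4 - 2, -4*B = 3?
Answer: 3064/7 ≈ 437.71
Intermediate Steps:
B = -¾ (B = -¼*3 = -¾ ≈ -0.75000)
m(P, g) = -2/7 (m(P, g) = -(4 - 2)/7 = -⅐*2 = -2/7)
E = 115/14 (E = ((6 - 3) + 5) - 2/7*(-¾) = (3 + 5) + 3/14 = 8 + 3/14 = 115/14 ≈ 8.2143)
(-2*3)*E - 1*(-487) = -2*3*(115/14) - 1*(-487) = -6*115/14 + 487 = -345/7 + 487 = 3064/7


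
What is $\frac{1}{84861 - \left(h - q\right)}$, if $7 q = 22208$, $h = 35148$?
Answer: $\frac{7}{370199} \approx 1.8909 \cdot 10^{-5}$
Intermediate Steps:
$q = \frac{22208}{7}$ ($q = \frac{1}{7} \cdot 22208 = \frac{22208}{7} \approx 3172.6$)
$\frac{1}{84861 - \left(h - q\right)} = \frac{1}{84861 + \left(\frac{22208}{7} - 35148\right)} = \frac{1}{84861 - \frac{223828}{7}} = \frac{1}{\frac{370199}{7}} = \frac{7}{370199}$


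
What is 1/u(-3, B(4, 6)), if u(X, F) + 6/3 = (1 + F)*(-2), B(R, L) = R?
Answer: -1/12 ≈ -0.083333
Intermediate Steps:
u(X, F) = -4 - 2*F (u(X, F) = -2 + (1 + F)*(-2) = -2 + (-2 - 2*F) = -4 - 2*F)
1/u(-3, B(4, 6)) = 1/(-4 - 2*4) = 1/(-4 - 8) = 1/(-12) = -1/12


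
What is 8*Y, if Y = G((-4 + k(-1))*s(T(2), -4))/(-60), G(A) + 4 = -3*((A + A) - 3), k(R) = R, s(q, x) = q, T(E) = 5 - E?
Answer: -38/3 ≈ -12.667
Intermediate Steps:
G(A) = 5 - 6*A (G(A) = -4 - 3*((A + A) - 3) = -4 - 3*(2*A - 3) = -4 - 3*(-3 + 2*A) = -4 + (9 - 6*A) = 5 - 6*A)
Y = -19/12 (Y = (5 - 6*(-4 - 1)*(5 - 1*2))/(-60) = (5 - (-30)*(5 - 2))*(-1/60) = (5 - (-30)*3)*(-1/60) = (5 - 6*(-15))*(-1/60) = (5 + 90)*(-1/60) = 95*(-1/60) = -19/12 ≈ -1.5833)
8*Y = 8*(-19/12) = -38/3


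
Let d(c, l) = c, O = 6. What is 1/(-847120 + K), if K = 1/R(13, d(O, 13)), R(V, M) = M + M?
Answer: -12/10165439 ≈ -1.1805e-6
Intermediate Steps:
R(V, M) = 2*M
K = 1/12 (K = 1/(2*6) = 1/12 ≈ 0.083333)
1/(-847120 + K) = 1/(-847120 + 1/12) = 1/(-10165439/12) = -12/10165439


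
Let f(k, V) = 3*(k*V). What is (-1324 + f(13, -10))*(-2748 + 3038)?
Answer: -497060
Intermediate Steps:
f(k, V) = 3*V*k (f(k, V) = 3*(V*k) = 3*V*k)
(-1324 + f(13, -10))*(-2748 + 3038) = (-1324 + 3*(-10)*13)*(-2748 + 3038) = (-1324 - 390)*290 = -1714*290 = -497060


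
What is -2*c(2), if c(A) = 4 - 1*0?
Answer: -8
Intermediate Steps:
c(A) = 4 (c(A) = 4 + 0 = 4)
-2*c(2) = -2*4 = -8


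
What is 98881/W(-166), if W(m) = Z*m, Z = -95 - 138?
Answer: 98881/38678 ≈ 2.5565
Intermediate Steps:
Z = -233
W(m) = -233*m
98881/W(-166) = 98881/((-233*(-166))) = 98881/38678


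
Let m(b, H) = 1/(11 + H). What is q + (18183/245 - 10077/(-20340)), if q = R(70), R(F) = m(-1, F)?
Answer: 670270693/8969940 ≈ 74.724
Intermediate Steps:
R(F) = 1/(11 + F)
q = 1/81 (q = 1/(11 + 70) = 1/81 ≈ 0.012346)
q + (18183/245 - 10077/(-20340)) = 1/81 + (18183/245 - 10077/(-20340)) = 1/81 + (18183*(1/245) - 10077*(-1/20340)) = 1/81 + (18183/245 + 3359/6780) = 1/81 + 24820739/332220 = 670270693/8969940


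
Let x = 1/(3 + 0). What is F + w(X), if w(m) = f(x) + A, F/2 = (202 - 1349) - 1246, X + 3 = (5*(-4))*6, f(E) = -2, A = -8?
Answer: -4796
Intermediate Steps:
x = ⅓ (x = 1/3 = ⅓ ≈ 0.33333)
X = -123 (X = -3 + (5*(-4))*6 = -3 - 20*6 = -3 - 120 = -123)
F = -4786 (F = 2*((202 - 1349) - 1246) = 2*(-1147 - 1246) = 2*(-2393) = -4786)
w(m) = -10 (w(m) = -2 - 8 = -10)
F + w(X) = -4786 - 10 = -4796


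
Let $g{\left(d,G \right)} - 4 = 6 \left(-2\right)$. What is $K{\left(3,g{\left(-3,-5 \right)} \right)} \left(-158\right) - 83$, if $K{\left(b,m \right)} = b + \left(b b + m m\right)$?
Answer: $-12091$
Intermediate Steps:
$g{\left(d,G \right)} = -8$ ($g{\left(d,G \right)} = 4 + 6 \left(-2\right) = 4 - 12 = -8$)
$K{\left(b,m \right)} = b + b^{2} + m^{2}$ ($K{\left(b,m \right)} = b + \left(b^{2} + m^{2}\right) = b + b^{2} + m^{2}$)
$K{\left(3,g{\left(-3,-5 \right)} \right)} \left(-158\right) - 83 = \left(3 + 3^{2} + \left(-8\right)^{2}\right) \left(-158\right) - 83 = \left(3 + 9 + 64\right) \left(-158\right) - 83 = 76 \left(-158\right) - 83 = -12008 - 83 = -12091$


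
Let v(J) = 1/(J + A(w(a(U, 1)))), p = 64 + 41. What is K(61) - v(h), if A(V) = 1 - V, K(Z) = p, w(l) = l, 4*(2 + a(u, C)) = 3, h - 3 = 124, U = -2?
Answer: 54281/517 ≈ 104.99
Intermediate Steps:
h = 127 (h = 3 + 124 = 127)
a(u, C) = -5/4 (a(u, C) = -2 + (¼)*3 = -2 + ¾ = -5/4)
p = 105
K(Z) = 105
v(J) = 1/(9/4 + J) (v(J) = 1/(J + (1 - 1*(-5/4))) = 1/(J + (1 + 5/4)) = 1/(J + 9/4) = 1/(9/4 + J))
K(61) - v(h) = 105 - 4/(9 + 4*127) = 105 - 4/(9 + 508) = 105 - 4/517 = 54281/517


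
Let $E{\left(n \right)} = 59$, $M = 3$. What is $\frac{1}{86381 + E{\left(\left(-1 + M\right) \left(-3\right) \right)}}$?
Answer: $\frac{1}{86440} \approx 1.1569 \cdot 10^{-5}$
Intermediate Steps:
$\frac{1}{86381 + E{\left(\left(-1 + M\right) \left(-3\right) \right)}} = \frac{1}{86381 + 59} = \frac{1}{86440}$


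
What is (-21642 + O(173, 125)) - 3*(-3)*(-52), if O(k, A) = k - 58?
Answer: -21995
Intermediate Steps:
O(k, A) = -58 + k
(-21642 + O(173, 125)) - 3*(-3)*(-52) = (-21642 + (-58 + 173)) - 3*(-3)*(-52) = (-21642 + 115) + 9*(-52) = -21527 - 468 = -21995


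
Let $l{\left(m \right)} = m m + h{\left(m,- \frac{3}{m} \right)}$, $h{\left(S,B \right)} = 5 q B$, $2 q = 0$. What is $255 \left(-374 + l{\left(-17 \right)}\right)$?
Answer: $-21675$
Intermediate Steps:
$q = 0$ ($q = \frac{1}{2} \cdot 0 = 0$)
$h{\left(S,B \right)} = 0$ ($h{\left(S,B \right)} = 5 \cdot 0 B = 0 B = 0$)
$l{\left(m \right)} = m^{2}$ ($l{\left(m \right)} = m m + 0 = m^{2} + 0 = m^{2}$)
$255 \left(-374 + l{\left(-17 \right)}\right) = 255 \left(-374 + \left(-17\right)^{2}\right) = 255 \left(-374 + 289\right) = 255 \left(-85\right) = -21675$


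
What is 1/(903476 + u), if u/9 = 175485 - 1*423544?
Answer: -1/1329055 ≈ -7.5241e-7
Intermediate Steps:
u = -2232531 (u = 9*(175485 - 1*423544) = 9*(175485 - 423544) = 9*(-248059) = -2232531)
1/(903476 + u) = 1/(903476 - 2232531) = 1/(-1329055) = -1/1329055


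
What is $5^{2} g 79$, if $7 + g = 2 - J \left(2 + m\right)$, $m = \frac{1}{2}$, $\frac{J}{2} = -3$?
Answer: $19750$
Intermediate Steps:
$J = -6$ ($J = 2 \left(-3\right) = -6$)
$m = \frac{1}{2} \approx 0.5$
$g = 10$ ($g = -7 - \left(-2 - 6 \left(2 + \frac{1}{2}\right)\right) = -7 - \left(-2 - 15\right) = -7 + \left(2 - -15\right) = -7 + \left(2 + 15\right) = -7 + 17 = 10$)
$5^{2} g 79 = 5^{2} \cdot 10 \cdot 79 = 25 \cdot 10 \cdot 79 = 250 \cdot 79 = 19750$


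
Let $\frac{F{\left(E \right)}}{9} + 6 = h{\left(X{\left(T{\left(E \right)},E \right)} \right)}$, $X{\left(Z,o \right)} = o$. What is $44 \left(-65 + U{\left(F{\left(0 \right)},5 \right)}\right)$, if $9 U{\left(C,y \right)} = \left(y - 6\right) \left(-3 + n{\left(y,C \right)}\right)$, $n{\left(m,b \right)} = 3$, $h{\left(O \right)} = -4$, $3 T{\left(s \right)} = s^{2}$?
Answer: $-2860$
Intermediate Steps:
$T{\left(s \right)} = \frac{s^{2}}{3}$
$F{\left(E \right)} = -90$ ($F{\left(E \right)} = -54 + 9 \left(-4\right) = -54 - 36 = -90$)
$U{\left(C,y \right)} = 0$ ($U{\left(C,y \right)} = \frac{\left(y - 6\right) \left(-3 + 3\right)}{9} = \frac{\left(-6 + y\right) 0}{9} = \frac{1}{9} \cdot 0 = 0$)
$44 \left(-65 + U{\left(F{\left(0 \right)},5 \right)}\right) = 44 \left(-65 + 0\right) = 44 \left(-65\right) = -2860$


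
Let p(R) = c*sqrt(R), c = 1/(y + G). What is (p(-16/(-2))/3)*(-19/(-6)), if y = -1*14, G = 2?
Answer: -19*sqrt(2)/108 ≈ -0.24880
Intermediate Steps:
y = -14
c = -1/12 (c = 1/(-14 + 2) = 1/(-12) = -1/12 ≈ -0.083333)
p(R) = -sqrt(R)/12
(p(-16/(-2))/3)*(-19/(-6)) = (-4*sqrt(-1/(-2))/12/3)*(-19/(-6)) = (-2*sqrt(2)/12*(1/3))*(-19*(-1/6)) = (-sqrt(2)/6*(1/3))*(19/6) = -sqrt(2)/18*(19/6) = -19*sqrt(2)/108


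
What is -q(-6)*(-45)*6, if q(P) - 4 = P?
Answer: -540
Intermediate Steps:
q(P) = 4 + P
-q(-6)*(-45)*6 = -(4 - 6)*(-45)*6 = -(-2*(-45))*6 = -90*6 = -1*540 = -540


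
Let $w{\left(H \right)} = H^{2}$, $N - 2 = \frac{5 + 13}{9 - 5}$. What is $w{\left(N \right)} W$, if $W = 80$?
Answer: $3380$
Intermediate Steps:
$N = \frac{13}{2}$ ($N = 2 + \frac{5 + 13}{9 - 5} = 2 + \frac{18}{4} = 2 + 18 \cdot \frac{1}{4} = 2 + \frac{9}{2} = \frac{13}{2} \approx 6.5$)
$w{\left(N \right)} W = \left(\frac{13}{2}\right)^{2} \cdot 80 = \frac{169}{4} \cdot 80 = 3380$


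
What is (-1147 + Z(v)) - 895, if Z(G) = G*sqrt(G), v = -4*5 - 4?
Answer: -2042 - 48*I*sqrt(6) ≈ -2042.0 - 117.58*I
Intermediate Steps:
v = -24 (v = -20 - 4 = -24)
Z(G) = G**(3/2)
(-1147 + Z(v)) - 895 = (-1147 + (-24)**(3/2)) - 895 = (-1147 - 48*I*sqrt(6)) - 895 = -2042 - 48*I*sqrt(6)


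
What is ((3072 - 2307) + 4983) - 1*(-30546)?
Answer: 36294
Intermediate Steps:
((3072 - 2307) + 4983) - 1*(-30546) = (765 + 4983) + 30546 = 5748 + 30546 = 36294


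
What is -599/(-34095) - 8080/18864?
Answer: -5503918/13399335 ≈ -0.41076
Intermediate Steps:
-599/(-34095) - 8080/18864 = -599*(-1/34095) - 8080*1/18864 = 599/34095 - 505/1179 = -5503918/13399335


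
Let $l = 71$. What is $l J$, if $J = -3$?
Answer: $-213$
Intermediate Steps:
$l J = 71 \left(-3\right) = -213$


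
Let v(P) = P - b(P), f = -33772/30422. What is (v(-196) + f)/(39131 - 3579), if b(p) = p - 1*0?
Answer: -8443/270390736 ≈ -3.1225e-5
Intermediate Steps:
b(p) = p (b(p) = p + 0 = p)
f = -16886/15211 (f = -33772*1/30422 = -16886/15211 ≈ -1.1101)
v(P) = 0 (v(P) = P - P = 0)
(v(-196) + f)/(39131 - 3579) = (0 - 16886/15211)/(39131 - 3579) = -16886/15211/35552 = -16886/15211*1/35552 = -8443/270390736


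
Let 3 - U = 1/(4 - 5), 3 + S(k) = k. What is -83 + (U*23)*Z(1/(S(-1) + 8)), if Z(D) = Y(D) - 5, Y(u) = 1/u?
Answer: -175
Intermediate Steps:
S(k) = -3 + k
U = 4 (U = 3 - 1/(4 - 5) = 3 - 1/(-1) = 3 - 1*(-1) = 3 + 1 = 4)
Z(D) = -5 + 1/D (Z(D) = 1/D - 5 = -5 + 1/D)
-83 + (U*23)*Z(1/(S(-1) + 8)) = -83 + (4*23)*(-5 + 1/(1/((-3 - 1) + 8))) = -83 + 92*(-5 + 1/(1/(-4 + 8))) = -83 + 92*(-5 + 1/(1/4)) = -83 + 92*(-5 + 4) = -83 + 92*(-1) = -83 - 92 = -175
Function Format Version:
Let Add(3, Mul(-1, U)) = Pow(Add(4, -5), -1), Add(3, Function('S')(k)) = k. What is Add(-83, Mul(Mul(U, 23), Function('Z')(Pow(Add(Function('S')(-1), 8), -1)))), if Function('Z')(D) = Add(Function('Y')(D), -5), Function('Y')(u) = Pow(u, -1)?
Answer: -175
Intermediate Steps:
Function('S')(k) = Add(-3, k)
U = 4 (U = Add(3, Mul(-1, Pow(Add(4, -5), -1))) = Add(3, Mul(-1, Pow(-1, -1))) = Add(3, Mul(-1, -1)) = Add(3, 1) = 4)
Function('Z')(D) = Add(-5, Pow(D, -1)) (Function('Z')(D) = Add(Pow(D, -1), -5) = Add(-5, Pow(D, -1)))
Add(-83, Mul(Mul(U, 23), Function('Z')(Pow(Add(Function('S')(-1), 8), -1)))) = Add(-83, Mul(Mul(4, 23), Add(-5, Pow(Pow(Add(Add(-3, -1), 8), -1), -1)))) = Add(-83, Mul(92, Add(-5, Pow(Pow(Add(-4, 8), -1), -1)))) = Add(-83, Mul(92, Add(-5, Pow(Pow(4, -1), -1)))) = Add(-83, Mul(92, Add(-5, Pow(Rational(1, 4), -1)))) = Add(-83, Mul(92, Add(-5, 4))) = Add(-83, Mul(92, -1)) = Add(-83, -92) = -175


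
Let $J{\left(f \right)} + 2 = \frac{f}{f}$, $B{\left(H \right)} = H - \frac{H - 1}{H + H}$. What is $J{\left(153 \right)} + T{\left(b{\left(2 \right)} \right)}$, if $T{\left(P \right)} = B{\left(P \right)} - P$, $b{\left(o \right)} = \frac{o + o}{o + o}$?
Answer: $-1$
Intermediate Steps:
$b{\left(o \right)} = 1$ ($b{\left(o \right)} = \frac{2 o}{2 o} = 2 o \frac{1}{2 o} = 1$)
$B{\left(H \right)} = H - \frac{-1 + H}{2 H}$
$J{\left(f \right)} = -1$ ($J{\left(f \right)} = -2 + \frac{f}{f} = -2 + 1 = -1$)
$T{\left(P \right)} = - \frac{1}{2} + \frac{1}{2 P}$ ($T{\left(P \right)} = \left(- \frac{1}{2} + P + \frac{1}{2 P}\right) - P = - \frac{1}{2} + \frac{1}{2 P}$)
$J{\left(153 \right)} + T{\left(b{\left(2 \right)} \right)} = -1 + \frac{1 - 1}{2 \cdot 1} = -1 + \frac{1}{2} \cdot 1 \left(1 - 1\right) = -1 + \frac{1}{2} \cdot 1 \cdot 0 = -1 + 0 = -1$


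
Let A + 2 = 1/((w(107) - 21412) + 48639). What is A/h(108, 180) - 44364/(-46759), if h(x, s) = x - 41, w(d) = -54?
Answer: 78227581269/85129014569 ≈ 0.91893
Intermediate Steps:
h(x, s) = -41 + x
A = -54345/27173 (A = -2 + 1/((-54 - 21412) + 48639) = -2 + 1/(-21466 + 48639) = -2 + 1/27173 = -54345/27173 ≈ -2.0000)
A/h(108, 180) - 44364/(-46759) = -54345/(27173*(-41 + 108)) - 44364/(-46759) = -54345/27173/67 - 44364*(-1/46759) = -54345/27173*1/67 + 44364/46759 = -54345/1820591 + 44364/46759 = 78227581269/85129014569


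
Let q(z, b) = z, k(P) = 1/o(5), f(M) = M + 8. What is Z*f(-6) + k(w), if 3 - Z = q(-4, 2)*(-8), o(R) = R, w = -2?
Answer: -289/5 ≈ -57.800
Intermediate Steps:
f(M) = 8 + M
k(P) = ⅕ (k(P) = 1/5 = ⅕)
Z = -29 (Z = 3 - (-4)*(-8) = 3 - 1*32 = 3 - 32 = -29)
Z*f(-6) + k(w) = -29*(8 - 6) + ⅕ = -29*2 + ⅕ = -58 + ⅕ = -289/5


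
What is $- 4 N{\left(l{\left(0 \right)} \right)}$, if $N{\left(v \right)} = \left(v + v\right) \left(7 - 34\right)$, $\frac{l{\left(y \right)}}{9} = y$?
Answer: $0$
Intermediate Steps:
$l{\left(y \right)} = 9 y$
$N{\left(v \right)} = - 54 v$ ($N{\left(v \right)} = 2 v \left(7 - 34\right) = 2 v \left(-27\right) = - 54 v$)
$- 4 N{\left(l{\left(0 \right)} \right)} = - 4 \left(- 54 \cdot 9 \cdot 0\right) = - 4 \left(\left(-54\right) 0\right) = \left(-4\right) 0 = 0$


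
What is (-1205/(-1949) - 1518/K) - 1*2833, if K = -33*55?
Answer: -303527506/107195 ≈ -2831.5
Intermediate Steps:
K = -1815
(-1205/(-1949) - 1518/K) - 1*2833 = (-1205/(-1949) - 1518/(-1815)) - 1*2833 = (-1205*(-1/1949) - 1518*(-1/1815)) - 2833 = (1205/1949 + 46/55) - 2833 = 155929/107195 - 2833 = -303527506/107195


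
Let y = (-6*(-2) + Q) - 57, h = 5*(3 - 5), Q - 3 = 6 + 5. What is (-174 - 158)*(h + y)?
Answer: 13612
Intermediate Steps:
Q = 14 (Q = 3 + (6 + 5) = 3 + 11 = 14)
h = -10 (h = 5*(-2) = -10)
y = -31 (y = (-6*(-2) + 14) - 57 = (12 + 14) - 57 = 26 - 57 = -31)
(-174 - 158)*(h + y) = (-174 - 158)*(-10 - 31) = -332*(-41) = 13612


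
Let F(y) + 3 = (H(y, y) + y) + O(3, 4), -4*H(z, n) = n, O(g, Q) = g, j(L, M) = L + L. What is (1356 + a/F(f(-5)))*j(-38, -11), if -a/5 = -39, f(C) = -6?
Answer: -299288/3 ≈ -99763.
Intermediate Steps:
j(L, M) = 2*L
a = 195 (a = -5*(-39) = 195)
H(z, n) = -n/4
F(y) = 3*y/4 (F(y) = -3 + ((-y/4 + y) + 3) = -3 + (3*y/4 + 3) = -3 + (3 + 3*y/4) = 3*y/4)
(1356 + a/F(f(-5)))*j(-38, -11) = (1356 + 195/(((¾)*(-6))))*(2*(-38)) = (1356 + 195/(-9/2))*(-76) = (1356 + 195*(-2/9))*(-76) = (1356 - 130/3)*(-76) = (3938/3)*(-76) = -299288/3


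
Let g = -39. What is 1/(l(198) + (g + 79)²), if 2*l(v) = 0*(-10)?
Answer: 1/1600 ≈ 0.00062500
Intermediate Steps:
l(v) = 0 (l(v) = (0*(-10))/2 = (½)*0 = 0)
1/(l(198) + (g + 79)²) = 1/(0 + (-39 + 79)²) = 1/(0 + 40²) = 1/(0 + 1600) = 1/1600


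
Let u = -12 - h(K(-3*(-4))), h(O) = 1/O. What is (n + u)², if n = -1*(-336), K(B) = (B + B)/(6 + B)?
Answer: 1671849/16 ≈ 1.0449e+5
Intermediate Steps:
K(B) = 2*B/(6 + B) (K(B) = (2*B)/(6 + B) = 2*B/(6 + B))
u = -51/4 (u = -12 - 1/(2*(-3*(-4))/(6 - 3*(-4))) = -12 - 1/(2*12/(6 + 12)) = -12 - 1/(2*12/18) = -12 - 1/(2*12*(1/18)) = -12 - 1/4/3 = -12 - 1*¾ = -12 - ¾ = -51/4 ≈ -12.750)
n = 336
(n + u)² = (336 - 51/4)² = (1293/4)² = 1671849/16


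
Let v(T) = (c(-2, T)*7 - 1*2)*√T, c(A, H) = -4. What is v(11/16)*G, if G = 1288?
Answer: -9660*√11 ≈ -32039.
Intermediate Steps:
v(T) = -30*√T (v(T) = (-4*7 - 1*2)*√T = (-28 - 2)*√T = -30*√T)
v(11/16)*G = -30*√11/4*1288 = -15*√11/2*1288 = -9660*√11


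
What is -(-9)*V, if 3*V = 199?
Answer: 597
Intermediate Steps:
V = 199/3 (V = (1/3)*199 = 199/3 ≈ 66.333)
-(-9)*V = -(-9)*199/3 = -1*(-597) = 597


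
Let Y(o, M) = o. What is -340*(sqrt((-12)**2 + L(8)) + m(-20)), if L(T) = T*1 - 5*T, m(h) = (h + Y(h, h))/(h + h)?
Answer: -340 - 1360*sqrt(7) ≈ -3938.2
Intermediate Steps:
m(h) = 1 (m(h) = (h + h)/(h + h) = (2*h)/((2*h)) = (2*h)*(1/(2*h)) = 1)
L(T) = -4*T (L(T) = T - 5*T = -4*T)
-340*(sqrt((-12)**2 + L(8)) + m(-20)) = -340*(sqrt((-12)**2 - 4*8) + 1) = -340*(sqrt(144 - 32) + 1) = -340*(sqrt(112) + 1) = -340*(4*sqrt(7) + 1) = -340*(1 + 4*sqrt(7)) = -340 - 1360*sqrt(7)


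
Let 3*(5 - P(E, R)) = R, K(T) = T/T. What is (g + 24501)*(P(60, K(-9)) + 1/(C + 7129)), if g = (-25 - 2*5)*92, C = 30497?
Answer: 3736709509/37626 ≈ 99312.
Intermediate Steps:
K(T) = 1
P(E, R) = 5 - R/3
g = -3220 (g = (-25 - 10)*92 = -35*92 = -3220)
(g + 24501)*(P(60, K(-9)) + 1/(C + 7129)) = (-3220 + 24501)*((5 - ⅓*1) + 1/(30497 + 7129)) = 21281*((5 - ⅓) + 1/37626) = 21281*(14/3 + 1/37626) = 21281*(175589/37626) = 3736709509/37626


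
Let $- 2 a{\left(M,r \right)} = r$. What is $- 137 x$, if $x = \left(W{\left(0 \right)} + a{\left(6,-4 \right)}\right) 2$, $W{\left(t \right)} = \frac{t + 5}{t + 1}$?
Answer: $-1918$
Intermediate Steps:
$W{\left(t \right)} = \frac{5 + t}{1 + t}$
$a{\left(M,r \right)} = - \frac{r}{2}$
$x = 14$ ($x = \left(\frac{5 + 0}{1 + 0} - -2\right) 2 = \left(1^{-1} \cdot 5 + 2\right) 2 = \left(1 \cdot 5 + 2\right) 2 = \left(5 + 2\right) 2 = 7 \cdot 2 = 14$)
$- 137 x = \left(-137\right) 14 = -1918$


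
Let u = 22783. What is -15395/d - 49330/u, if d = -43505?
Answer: -359071473/198234883 ≈ -1.8113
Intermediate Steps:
-15395/d - 49330/u = -15395/(-43505) - 49330/22783 = -15395*(-1/43505) - 49330*1/22783 = 3079/8701 - 49330/22783 = -359071473/198234883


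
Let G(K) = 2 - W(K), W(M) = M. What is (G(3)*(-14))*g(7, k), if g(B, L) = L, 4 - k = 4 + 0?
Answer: 0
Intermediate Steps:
k = 0 (k = 4 - (4 + 0) = 4 - 1*4 = 4 - 4 = 0)
G(K) = 2 - K
(G(3)*(-14))*g(7, k) = ((2 - 1*3)*(-14))*0 = ((2 - 3)*(-14))*0 = -1*(-14)*0 = 14*0 = 0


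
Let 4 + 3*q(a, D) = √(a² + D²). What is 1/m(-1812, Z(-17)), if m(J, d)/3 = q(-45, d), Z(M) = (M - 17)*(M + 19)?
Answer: 4/6633 + √6649/6633 ≈ 0.012896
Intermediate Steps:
Z(M) = (-17 + M)*(19 + M)
q(a, D) = -4/3 + √(D² + a²)/3 (q(a, D) = -4/3 + √(a² + D²)/3 = -4/3 + √(D² + a²)/3)
m(J, d) = -4 + √(2025 + d²) (m(J, d) = 3*(-4/3 + √(d² + (-45)²)/3) = 3*(-4/3 + √(d² + 2025)/3) = 3*(-4/3 + √(2025 + d²)/3) = -4 + √(2025 + d²))
1/m(-1812, Z(-17)) = 1/(-4 + √(2025 + (-323 + (-17)² + 2*(-17))²)) = 1/(-4 + √(2025 + (-323 + 289 - 34)²)) = 1/(-4 + √(2025 + (-68)²)) = 1/(-4 + √(2025 + 4624)) = 1/(-4 + √6649)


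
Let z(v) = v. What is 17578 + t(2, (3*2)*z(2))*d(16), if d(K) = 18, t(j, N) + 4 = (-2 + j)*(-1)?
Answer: 17506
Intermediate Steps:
t(j, N) = -2 - j (t(j, N) = -4 + (-2 + j)*(-1) = -4 + (2 - j) = -2 - j)
17578 + t(2, (3*2)*z(2))*d(16) = 17578 + (-2 - 1*2)*18 = 17578 + (-2 - 2)*18 = 17578 - 4*18 = 17578 - 72 = 17506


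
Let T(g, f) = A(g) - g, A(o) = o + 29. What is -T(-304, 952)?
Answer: -29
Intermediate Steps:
A(o) = 29 + o
T(g, f) = 29 (T(g, f) = (29 + g) - g = 29)
-T(-304, 952) = -1*29 = -29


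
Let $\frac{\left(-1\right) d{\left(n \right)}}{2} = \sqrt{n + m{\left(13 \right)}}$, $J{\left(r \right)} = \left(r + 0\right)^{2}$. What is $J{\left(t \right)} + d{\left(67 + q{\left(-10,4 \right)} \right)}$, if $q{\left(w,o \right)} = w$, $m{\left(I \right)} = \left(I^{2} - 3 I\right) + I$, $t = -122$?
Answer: $14884 - 20 \sqrt{2} \approx 14856.0$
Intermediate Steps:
$J{\left(r \right)} = r^{2}$
$m{\left(I \right)} = I^{2} - 2 I$
$d{\left(n \right)} = - 2 \sqrt{143 + n}$ ($d{\left(n \right)} = - 2 \sqrt{n + 13 \left(-2 + 13\right)} = - 2 \sqrt{n + 13 \cdot 11} = - 2 \sqrt{n + 143} = - 2 \sqrt{143 + n}$)
$J{\left(t \right)} + d{\left(67 + q{\left(-10,4 \right)} \right)} = \left(-122\right)^{2} - 2 \sqrt{143 + \left(67 - 10\right)} = 14884 - 2 \sqrt{143 + 57} = 14884 - 2 \sqrt{200} = 14884 - 2 \cdot 10 \sqrt{2} = 14884 - 20 \sqrt{2}$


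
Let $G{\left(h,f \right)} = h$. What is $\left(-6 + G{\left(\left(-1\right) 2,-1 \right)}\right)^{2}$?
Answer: $64$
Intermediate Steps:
$\left(-6 + G{\left(\left(-1\right) 2,-1 \right)}\right)^{2} = \left(-6 - 2\right)^{2} = \left(-8\right)^{2} = 64$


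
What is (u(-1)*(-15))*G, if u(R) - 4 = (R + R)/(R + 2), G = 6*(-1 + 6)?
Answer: -900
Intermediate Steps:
G = 30 (G = 6*5 = 30)
u(R) = 4 + 2*R/(2 + R) (u(R) = 4 + (R + R)/(R + 2) = 4 + (2*R)/(2 + R) = 4 + 2*R/(2 + R))
(u(-1)*(-15))*G = ((2*(4 + 3*(-1))/(2 - 1))*(-15))*30 = ((2*(4 - 3)/1)*(-15))*30 = ((2*1*1)*(-15))*30 = (2*(-15))*30 = -30*30 = -900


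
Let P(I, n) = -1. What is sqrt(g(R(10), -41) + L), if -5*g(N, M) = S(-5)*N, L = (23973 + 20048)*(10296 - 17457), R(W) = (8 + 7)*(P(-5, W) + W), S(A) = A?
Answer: I*sqrt(315234246) ≈ 17755.0*I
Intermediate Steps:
R(W) = -15 + 15*W (R(W) = (8 + 7)*(-1 + W) = 15*(-1 + W) = -15 + 15*W)
L = -315234381 (L = 44021*(-7161) = -315234381)
g(N, M) = N (g(N, M) = -(-1)*N = N)
sqrt(g(R(10), -41) + L) = sqrt((-15 + 15*10) - 315234381) = sqrt((-15 + 150) - 315234381) = sqrt(135 - 315234381) = sqrt(-315234246) = I*sqrt(315234246)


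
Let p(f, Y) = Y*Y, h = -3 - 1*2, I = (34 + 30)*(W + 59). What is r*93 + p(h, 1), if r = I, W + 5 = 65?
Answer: 708289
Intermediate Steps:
W = 60 (W = -5 + 65 = 60)
I = 7616 (I = (34 + 30)*(60 + 59) = 64*119 = 7616)
r = 7616
h = -5 (h = -3 - 2 = -5)
p(f, Y) = Y**2
r*93 + p(h, 1) = 7616*93 + 1**2 = 708288 + 1 = 708289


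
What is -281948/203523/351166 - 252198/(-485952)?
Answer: 1502045357315789/2894263610197728 ≈ 0.51897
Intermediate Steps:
-281948/203523/351166 - 252198/(-485952) = -281948*1/203523*(1/351166) - 252198*(-1/485952) = -281948/203523*1/351166 + 42033/80992 = -140974/35735178909 + 42033/80992 = 1502045357315789/2894263610197728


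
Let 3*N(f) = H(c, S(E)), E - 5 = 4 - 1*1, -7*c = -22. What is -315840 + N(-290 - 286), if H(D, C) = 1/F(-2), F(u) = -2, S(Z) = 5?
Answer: -1895041/6 ≈ -3.1584e+5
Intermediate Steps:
c = 22/7 (c = -⅐*(-22) = 22/7 ≈ 3.1429)
E = 8 (E = 5 + (4 - 1*1) = 5 + (4 - 1) = 5 + 3 = 8)
H(D, C) = -½ (H(D, C) = 1/(-2) = -½)
N(f) = -⅙ (N(f) = (⅓)*(-½) = -⅙)
-315840 + N(-290 - 286) = -315840 - ⅙ = -1895041/6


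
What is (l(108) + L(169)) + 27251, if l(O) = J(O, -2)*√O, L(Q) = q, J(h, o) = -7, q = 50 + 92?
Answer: 27393 - 42*√3 ≈ 27320.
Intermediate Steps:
q = 142
L(Q) = 142
l(O) = -7*√O
(l(108) + L(169)) + 27251 = (-42*√3 + 142) + 27251 = (142 - 42*√3) + 27251 = 27393 - 42*√3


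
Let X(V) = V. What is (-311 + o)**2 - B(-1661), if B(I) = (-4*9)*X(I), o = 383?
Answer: -54612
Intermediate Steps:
B(I) = -36*I (B(I) = (-4*9)*I = -36*I)
(-311 + o)**2 - B(-1661) = (-311 + 383)**2 - (-36)*(-1661) = 72**2 - 1*59796 = 5184 - 59796 = -54612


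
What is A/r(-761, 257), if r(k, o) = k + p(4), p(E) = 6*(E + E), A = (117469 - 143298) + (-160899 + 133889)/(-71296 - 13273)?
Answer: 2184305691/60297697 ≈ 36.225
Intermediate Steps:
A = -2184305691/84569 (A = -25829 - 27010/(-84569) = -25829 - 27010*(-1/84569) = -25829 + 27010/84569 = -2184305691/84569 ≈ -25829.)
p(E) = 12*E (p(E) = 6*(2*E) = 12*E)
r(k, o) = 48 + k (r(k, o) = k + 12*4 = k + 48 = 48 + k)
A/r(-761, 257) = -2184305691/(84569*(48 - 761)) = -2184305691/84569/(-713) = -2184305691/84569*(-1/713) = 2184305691/60297697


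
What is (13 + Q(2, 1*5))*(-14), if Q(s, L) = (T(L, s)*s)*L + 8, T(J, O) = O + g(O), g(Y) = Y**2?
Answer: -1134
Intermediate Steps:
T(J, O) = O + O**2
Q(s, L) = 8 + L*s**2*(1 + s) (Q(s, L) = ((s*(1 + s))*s)*L + 8 = (s**2*(1 + s))*L + 8 = L*s**2*(1 + s) + 8 = 8 + L*s**2*(1 + s))
(13 + Q(2, 1*5))*(-14) = (13 + (8 + (1*5)*2**2*(1 + 2)))*(-14) = (13 + (8 + 5*4*3))*(-14) = (13 + (8 + 60))*(-14) = (13 + 68)*(-14) = 81*(-14) = -1134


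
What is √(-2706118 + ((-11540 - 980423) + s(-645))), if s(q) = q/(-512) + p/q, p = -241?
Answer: I*√1575417311729670/20640 ≈ 1923.0*I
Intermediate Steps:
s(q) = -241/q - q/512 (s(q) = q/(-512) - 241/q = q*(-1/512) - 241/q = -q/512 - 241/q = -241/q - q/512)
√(-2706118 + ((-11540 - 980423) + s(-645))) = √(-2706118 + ((-11540 - 980423) + (-241/(-645) - 1/512*(-645)))) = √(-2706118 + (-991963 + (-241*(-1/645) + 645/512))) = √(-2706118 + (-991963 + (241/645 + 645/512))) = √(-2706118 + (-991963 + 539417/330240)) = √(-2706118 - 327585321703/330240) = √(-1221253730023/330240) = I*√1575417311729670/20640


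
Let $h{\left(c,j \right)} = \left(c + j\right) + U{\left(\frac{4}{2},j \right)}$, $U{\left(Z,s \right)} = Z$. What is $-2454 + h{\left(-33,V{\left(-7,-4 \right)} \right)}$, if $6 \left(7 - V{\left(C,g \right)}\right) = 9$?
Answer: $- \frac{4959}{2} \approx -2479.5$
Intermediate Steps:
$V{\left(C,g \right)} = \frac{11}{2}$ ($V{\left(C,g \right)} = 7 - \frac{3}{2} = \frac{11}{2}$)
$h{\left(c,j \right)} = 2 + c + j$ ($h{\left(c,j \right)} = \left(c + j\right) + \frac{4}{2} = \left(c + j\right) + 4 \cdot \frac{1}{2} = \left(c + j\right) + 2 = 2 + c + j$)
$-2454 + h{\left(-33,V{\left(-7,-4 \right)} \right)} = -2454 + \left(2 - 33 + \frac{11}{2}\right) = -2454 - \frac{51}{2} = - \frac{4959}{2}$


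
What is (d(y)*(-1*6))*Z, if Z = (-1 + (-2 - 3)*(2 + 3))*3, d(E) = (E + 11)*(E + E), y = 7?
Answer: 117936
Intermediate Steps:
d(E) = 2*E*(11 + E) (d(E) = (11 + E)*(2*E) = 2*E*(11 + E))
Z = -78 (Z = (-1 - 5*5)*3 = (-1 - 25)*3 = -26*3 = -78)
(d(y)*(-1*6))*Z = ((2*7*(11 + 7))*(-1*6))*(-78) = ((2*7*18)*(-6))*(-78) = (252*(-6))*(-78) = -1512*(-78) = 117936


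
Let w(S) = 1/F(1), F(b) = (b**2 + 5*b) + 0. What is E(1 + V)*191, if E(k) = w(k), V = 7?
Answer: 191/6 ≈ 31.833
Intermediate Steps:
F(b) = b**2 + 5*b
w(S) = 1/6 (w(S) = 1/(1*(5 + 1)) = 1/(1*6) = 1/6)
E(k) = 1/6
E(1 + V)*191 = (1/6)*191 = 191/6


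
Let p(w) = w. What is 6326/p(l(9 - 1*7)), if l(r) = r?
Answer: 3163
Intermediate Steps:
6326/p(l(9 - 1*7)) = 6326/(9 - 1*7) = 6326/(9 - 7) = 6326/2 = 6326*(½) = 3163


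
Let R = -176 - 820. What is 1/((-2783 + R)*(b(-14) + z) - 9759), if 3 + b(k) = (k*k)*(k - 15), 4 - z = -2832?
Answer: 1/10764170 ≈ 9.2901e-8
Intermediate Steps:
z = 2836 (z = 4 - 1*(-2832) = 4 + 2832 = 2836)
b(k) = -3 + k**2*(-15 + k) (b(k) = -3 + (k*k)*(k - 15) = -3 + k**2*(-15 + k))
R = -996
1/((-2783 + R)*(b(-14) + z) - 9759) = 1/((-2783 - 996)*((-3 + (-14)**3 - 15*(-14)**2) + 2836) - 9759) = 1/(-3779*((-3 - 2744 - 15*196) + 2836) - 9759) = 1/(-3779*((-3 - 2744 - 2940) + 2836) - 9759) = 1/(-3779*(-5687 + 2836) - 9759) = 1/(-3779*(-2851) - 9759) = 1/(10773929 - 9759) = 1/10764170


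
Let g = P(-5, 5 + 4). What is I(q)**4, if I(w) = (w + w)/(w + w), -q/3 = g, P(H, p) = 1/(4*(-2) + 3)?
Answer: 1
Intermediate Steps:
P(H, p) = -1/5 (P(H, p) = 1/(-8 + 3) = 1/(-5) = -1/5)
g = -1/5 ≈ -0.20000
q = 3/5 (q = -3*(-1/5) = 3/5 ≈ 0.60000)
I(w) = 1 (I(w) = (2*w)/((2*w)) = (2*w)*(1/(2*w)) = 1)
I(q)**4 = 1**4 = 1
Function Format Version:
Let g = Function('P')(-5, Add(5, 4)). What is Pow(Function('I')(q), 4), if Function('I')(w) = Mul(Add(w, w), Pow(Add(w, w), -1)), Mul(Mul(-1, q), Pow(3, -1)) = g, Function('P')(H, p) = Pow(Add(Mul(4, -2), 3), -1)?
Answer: 1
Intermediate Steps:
Function('P')(H, p) = Rational(-1, 5) (Function('P')(H, p) = Pow(Add(-8, 3), -1) = Pow(-5, -1) = Rational(-1, 5))
g = Rational(-1, 5) ≈ -0.20000
q = Rational(3, 5) (q = Mul(-3, Rational(-1, 5)) = Rational(3, 5) ≈ 0.60000)
Function('I')(w) = 1 (Function('I')(w) = Mul(Mul(2, w), Pow(Mul(2, w), -1)) = Mul(Mul(2, w), Mul(Rational(1, 2), Pow(w, -1))) = 1)
Pow(Function('I')(q), 4) = Pow(1, 4) = 1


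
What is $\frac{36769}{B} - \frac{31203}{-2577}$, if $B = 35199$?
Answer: $\frac{397689370}{30235941} \approx 13.153$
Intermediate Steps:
$\frac{36769}{B} - \frac{31203}{-2577} = \frac{36769}{35199} - \frac{31203}{-2577} = 36769 \cdot \frac{1}{35199} - - \frac{10401}{859} = \frac{36769}{35199} + \frac{10401}{859} = \frac{397689370}{30235941}$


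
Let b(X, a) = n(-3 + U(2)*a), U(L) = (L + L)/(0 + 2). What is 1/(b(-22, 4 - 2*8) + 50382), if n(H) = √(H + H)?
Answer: 933/47006407 - I*√6/846115326 ≈ 1.9848e-5 - 2.895e-9*I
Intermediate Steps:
U(L) = L (U(L) = (2*L)/2 = (2*L)*(½) = L)
n(H) = √2*√H (n(H) = √(2*H) = √2*√H)
b(X, a) = √2*√(-3 + 2*a)
1/(b(-22, 4 - 2*8) + 50382) = 1/(√(-6 + 4*(4 - 2*8)) + 50382) = 1/(√(-6 + 4*(4 - 16)) + 50382) = 1/(√(-6 + 4*(-12)) + 50382) = 1/(√(-6 - 48) + 50382) = 1/(√(-54) + 50382) = 1/(3*I*√6 + 50382) = 1/(50382 + 3*I*√6)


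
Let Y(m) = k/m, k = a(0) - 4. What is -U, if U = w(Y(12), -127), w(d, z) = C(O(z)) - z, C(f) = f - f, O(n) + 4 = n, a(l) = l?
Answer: -127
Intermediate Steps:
O(n) = -4 + n
k = -4 (k = 0 - 4 = -4)
C(f) = 0
Y(m) = -4/m
w(d, z) = -z (w(d, z) = 0 - z = -z)
U = 127 (U = -1*(-127) = 127)
-U = -1*127 = -127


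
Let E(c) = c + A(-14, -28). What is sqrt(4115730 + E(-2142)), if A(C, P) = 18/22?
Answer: sqrt(497744247)/11 ≈ 2028.2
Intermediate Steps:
A(C, P) = 9/11 (A(C, P) = 18*(1/22) = 9/11)
E(c) = 9/11 + c (E(c) = c + 9/11 = 9/11 + c)
sqrt(4115730 + E(-2142)) = sqrt(4115730 + (9/11 - 2142)) = sqrt(4115730 - 23553/11) = sqrt(45249477/11) = sqrt(497744247)/11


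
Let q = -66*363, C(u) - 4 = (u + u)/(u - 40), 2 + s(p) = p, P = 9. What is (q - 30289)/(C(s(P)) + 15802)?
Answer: -1790151/521584 ≈ -3.4321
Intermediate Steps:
s(p) = -2 + p
C(u) = 4 + 2*u/(-40 + u) (C(u) = 4 + (u + u)/(u - 40) = 4 + (2*u)/(-40 + u) = 4 + 2*u/(-40 + u))
q = -23958
(q - 30289)/(C(s(P)) + 15802) = (-23958 - 30289)/(2*(-80 + 3*(-2 + 9))/(-40 + (-2 + 9)) + 15802) = -54247/(2*(-80 + 3*7)/(-40 + 7) + 15802) = -54247/(2*(-80 + 21)/(-33) + 15802) = -54247/(2*(-1/33)*(-59) + 15802) = -54247/(118/33 + 15802) = -54247/521584/33 = -54247*33/521584 = -1790151/521584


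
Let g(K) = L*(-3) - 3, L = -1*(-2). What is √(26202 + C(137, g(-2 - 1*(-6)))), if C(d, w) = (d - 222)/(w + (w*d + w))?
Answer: √4556251393/417 ≈ 161.87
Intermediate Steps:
L = 2
g(K) = -9 (g(K) = 2*(-3) - 3 = -6 - 3 = -9)
C(d, w) = (-222 + d)/(2*w + d*w) (C(d, w) = (-222 + d)/(w + (d*w + w)) = (-222 + d)/(w + (w + d*w)) = (-222 + d)/(2*w + d*w))
√(26202 + C(137, g(-2 - 1*(-6)))) = √(26202 + (-222 + 137)/((-9)*(2 + 137))) = √(26202 - ⅑*(-85)/139) = √(26202 - ⅑*1/139*(-85)) = √(26202 + 85/1251) = √(32778787/1251) = √4556251393/417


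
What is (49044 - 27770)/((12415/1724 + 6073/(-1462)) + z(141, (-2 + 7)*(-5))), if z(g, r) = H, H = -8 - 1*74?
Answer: -26810430856/99499569 ≈ -269.45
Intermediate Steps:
H = -82 (H = -8 - 74 = -82)
z(g, r) = -82
(49044 - 27770)/((12415/1724 + 6073/(-1462)) + z(141, (-2 + 7)*(-5))) = (49044 - 27770)/((12415/1724 + 6073/(-1462)) - 82) = 21274/((12415*(1/1724) + 6073*(-1/1462)) - 82) = 21274/((12415/1724 - 6073/1462) - 82) = 21274/(3840439/1260244 - 82) = 21274/(-99499569/1260244) = 21274*(-1260244/99499569) = -26810430856/99499569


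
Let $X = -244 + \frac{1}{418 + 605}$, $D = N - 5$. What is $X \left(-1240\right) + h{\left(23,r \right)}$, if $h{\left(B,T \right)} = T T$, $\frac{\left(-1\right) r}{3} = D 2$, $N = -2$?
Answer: $\frac{10042652}{33} \approx 3.0432 \cdot 10^{5}$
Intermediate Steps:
$D = -7$ ($D = -2 - 5 = -7$)
$r = 42$ ($r = - 3 \left(\left(-7\right) 2\right) = \left(-3\right) \left(-14\right) = 42$)
$h{\left(B,T \right)} = T^{2}$
$X = - \frac{249611}{1023}$ ($X = -244 + \frac{1}{1023} = - \frac{249611}{1023} \approx -244.0$)
$X \left(-1240\right) + h{\left(23,r \right)} = \left(- \frac{249611}{1023}\right) \left(-1240\right) + 42^{2} = \frac{9984440}{33} + 1764 = \frac{10042652}{33}$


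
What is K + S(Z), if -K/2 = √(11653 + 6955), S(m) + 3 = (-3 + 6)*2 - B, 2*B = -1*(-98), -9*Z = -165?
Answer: -46 - 8*√1163 ≈ -318.82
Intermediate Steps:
Z = 55/3 (Z = -⅑*(-165) = 55/3 ≈ 18.333)
B = 49 (B = (-1*(-98))/2 = (½)*98 = 49)
S(m) = -46 (S(m) = -3 + ((-3 + 6)*2 - 1*49) = -3 + (3*2 - 49) = -3 + (6 - 49) = -3 - 43 = -46)
K = -8*√1163 (K = -2*√(11653 + 6955) = -8*√1163 ≈ -272.82)
K + S(Z) = -8*√1163 - 46 = -46 - 8*√1163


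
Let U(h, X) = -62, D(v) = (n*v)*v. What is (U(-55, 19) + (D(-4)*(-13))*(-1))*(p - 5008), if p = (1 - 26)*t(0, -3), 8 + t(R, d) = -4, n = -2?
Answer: 2250424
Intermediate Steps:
t(R, d) = -12 (t(R, d) = -8 - 4 = -12)
D(v) = -2*v² (D(v) = (-2*v)*v = -2*v²)
p = 300 (p = (1 - 26)*(-12) = -25*(-12) = 300)
(U(-55, 19) + (D(-4)*(-13))*(-1))*(p - 5008) = (-62 + (-2*(-4)²*(-13))*(-1))*(300 - 5008) = (-62 + (-2*16*(-13))*(-1))*(-4708) = (-62 - 32*(-13)*(-1))*(-4708) = (-62 + 416*(-1))*(-4708) = (-62 - 416)*(-4708) = -478*(-4708) = 2250424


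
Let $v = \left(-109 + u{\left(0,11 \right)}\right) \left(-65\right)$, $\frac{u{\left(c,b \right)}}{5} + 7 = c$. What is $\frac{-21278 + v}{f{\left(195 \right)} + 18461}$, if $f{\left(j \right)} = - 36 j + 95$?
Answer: $- \frac{5959}{5768} \approx -1.0331$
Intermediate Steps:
$u{\left(c,b \right)} = -35 + 5 c$
$f{\left(j \right)} = 95 - 36 j$
$v = 9360$ ($v = \left(-109 + \left(-35 + 5 \cdot 0\right)\right) \left(-65\right) = \left(-109 + \left(-35 + 0\right)\right) \left(-65\right) = \left(-109 - 35\right) \left(-65\right) = \left(-144\right) \left(-65\right) = 9360$)
$\frac{-21278 + v}{f{\left(195 \right)} + 18461} = \frac{-21278 + 9360}{\left(95 - 7020\right) + 18461} = - \frac{11918}{\left(95 - 7020\right) + 18461} = - \frac{11918}{-6925 + 18461} = - \frac{11918}{11536} = \left(-11918\right) \frac{1}{11536} = - \frac{5959}{5768}$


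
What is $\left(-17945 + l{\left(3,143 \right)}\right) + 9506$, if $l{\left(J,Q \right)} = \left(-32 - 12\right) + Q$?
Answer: $-8340$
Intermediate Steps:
$l{\left(J,Q \right)} = -44 + Q$
$\left(-17945 + l{\left(3,143 \right)}\right) + 9506 = \left(-17945 + \left(-44 + 143\right)\right) + 9506 = \left(-17945 + 99\right) + 9506 = -17846 + 9506 = -8340$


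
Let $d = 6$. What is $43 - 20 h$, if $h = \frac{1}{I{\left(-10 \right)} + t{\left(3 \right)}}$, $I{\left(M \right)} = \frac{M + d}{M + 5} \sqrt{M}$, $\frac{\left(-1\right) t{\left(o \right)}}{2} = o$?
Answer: $\frac{2429}{53} + \frac{20 i \sqrt{10}}{53} \approx 45.83 + 1.1933 i$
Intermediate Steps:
$t{\left(o \right)} = - 2 o$
$I{\left(M \right)} = \frac{\sqrt{M} \left(6 + M\right)}{5 + M}$ ($I{\left(M \right)} = \frac{M + 6}{M + 5} \sqrt{M} = \frac{6 + M}{5 + M} \sqrt{M} = \frac{\sqrt{M} \left(6 + M\right)}{5 + M}$)
$h = \frac{1}{-6 + \frac{4 i \sqrt{10}}{5}}$ ($h = \frac{1}{\frac{\sqrt{-10} \left(6 - 10\right)}{5 - 10} - 6} = \frac{1}{i \sqrt{10} \frac{1}{-5} \left(-4\right) - 6} = \frac{1}{i \sqrt{10} \left(- \frac{1}{5}\right) \left(-4\right) - 6} = \frac{1}{\frac{4 i \sqrt{10}}{5} - 6} = \frac{1}{-6 + \frac{4 i \sqrt{10}}{5}} \approx -0.14151 - 0.059666 i$)
$43 - 20 h = 43 - 20 \left(- \frac{15}{106} - \frac{i \sqrt{10}}{53}\right) = 43 + \left(\frac{150}{53} + \frac{20 i \sqrt{10}}{53}\right) = \frac{2429}{53} + \frac{20 i \sqrt{10}}{53}$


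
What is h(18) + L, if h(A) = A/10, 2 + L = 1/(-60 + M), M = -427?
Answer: -492/2435 ≈ -0.20205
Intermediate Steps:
L = -975/487 (L = -2 + 1/(-60 - 427) = -2 + 1/(-487) = -2 - 1/487 = -975/487 ≈ -2.0021)
h(A) = A/10 (h(A) = A*(⅒) = A/10)
h(18) + L = (⅒)*18 - 975/487 = 9/5 - 975/487 = -492/2435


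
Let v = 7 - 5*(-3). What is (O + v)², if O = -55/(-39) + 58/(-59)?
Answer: 2663076025/5294601 ≈ 502.98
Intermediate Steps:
v = 22 (v = 7 + 15 = 22)
O = 983/2301 (O = -55*(-1/39) + 58*(-1/59) = 55/39 - 58/59 = 983/2301 ≈ 0.42721)
(O + v)² = (983/2301 + 22)² = (51605/2301)² = 2663076025/5294601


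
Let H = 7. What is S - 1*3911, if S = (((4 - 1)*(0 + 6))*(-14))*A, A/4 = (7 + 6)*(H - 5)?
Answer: -30119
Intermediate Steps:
A = 104 (A = 4*((7 + 6)*(7 - 5)) = 4*(13*2) = 4*26 = 104)
S = -26208 (S = (((4 - 1)*(0 + 6))*(-14))*104 = ((3*6)*(-14))*104 = (18*(-14))*104 = -252*104 = -26208)
S - 1*3911 = -26208 - 1*3911 = -26208 - 3911 = -30119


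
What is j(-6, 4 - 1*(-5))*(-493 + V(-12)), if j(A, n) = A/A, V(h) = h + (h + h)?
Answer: -529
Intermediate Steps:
V(h) = 3*h (V(h) = h + 2*h = 3*h)
j(A, n) = 1
j(-6, 4 - 1*(-5))*(-493 + V(-12)) = 1*(-493 + 3*(-12)) = 1*(-493 - 36) = 1*(-529) = -529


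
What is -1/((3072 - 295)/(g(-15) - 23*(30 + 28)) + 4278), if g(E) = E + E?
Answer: -1364/5832415 ≈ -0.00023387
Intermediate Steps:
g(E) = 2*E
-1/((3072 - 295)/(g(-15) - 23*(30 + 28)) + 4278) = -1/((3072 - 295)/(2*(-15) - 23*(30 + 28)) + 4278) = -1/(2777/(-30 - 23*58) + 4278) = -1/(2777/(-30 - 1334) + 4278) = -1/(2777/(-1364) + 4278) = -1/(2777*(-1/1364) + 4278) = -1/(-2777/1364 + 4278) = -1/5832415/1364 = -1*1364/5832415 = -1364/5832415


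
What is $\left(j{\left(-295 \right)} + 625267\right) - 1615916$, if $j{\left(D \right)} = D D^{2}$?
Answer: $-26663024$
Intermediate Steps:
$j{\left(D \right)} = D^{3}$
$\left(j{\left(-295 \right)} + 625267\right) - 1615916 = \left(\left(-295\right)^{3} + 625267\right) - 1615916 = \left(-25672375 + 625267\right) - 1615916 = -25047108 - 1615916 = -26663024$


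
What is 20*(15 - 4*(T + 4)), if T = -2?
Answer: 140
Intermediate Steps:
20*(15 - 4*(T + 4)) = 20*(15 - 4*(-2 + 4)) = 20*(15 - 4*2) = 20*(15 - 8) = 20*7 = 140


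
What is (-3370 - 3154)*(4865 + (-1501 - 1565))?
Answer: -11736676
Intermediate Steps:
(-3370 - 3154)*(4865 + (-1501 - 1565)) = -6524*(4865 - 3066) = -6524*1799 = -11736676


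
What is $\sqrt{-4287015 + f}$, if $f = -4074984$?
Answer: $3 i \sqrt{929111} \approx 2891.7 i$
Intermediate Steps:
$\sqrt{-4287015 + f} = \sqrt{-4287015 - 4074984} = \sqrt{-8361999} = 3 i \sqrt{929111}$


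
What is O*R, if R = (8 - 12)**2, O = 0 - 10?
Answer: -160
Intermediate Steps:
O = -10
R = 16 (R = (-4)**2 = 16)
O*R = -10*16 = -160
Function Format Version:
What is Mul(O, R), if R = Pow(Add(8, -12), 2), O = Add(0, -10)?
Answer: -160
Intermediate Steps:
O = -10
R = 16 (R = Pow(-4, 2) = 16)
Mul(O, R) = Mul(-10, 16) = -160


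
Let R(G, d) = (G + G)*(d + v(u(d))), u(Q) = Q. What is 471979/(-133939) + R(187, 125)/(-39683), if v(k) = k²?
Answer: -115385317451/759300191 ≈ -151.96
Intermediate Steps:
R(G, d) = 2*G*(d + d²) (R(G, d) = (G + G)*(d + d²) = (2*G)*(d + d²) = 2*G*(d + d²))
471979/(-133939) + R(187, 125)/(-39683) = 471979/(-133939) + (2*187*125*(1 + 125))/(-39683) = 471979*(-1/133939) + (2*187*125*126)*(-1/39683) = -471979/133939 + 5890500*(-1/39683) = -471979/133939 - 841500/5669 = -115385317451/759300191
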